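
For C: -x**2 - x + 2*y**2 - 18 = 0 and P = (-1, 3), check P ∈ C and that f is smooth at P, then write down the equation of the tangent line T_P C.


Tangent line at P: x + 12*y - 35 = 0.

Step 1: f(-1, 3) = 0, so P lies on C.
Step 2: partial derivatives
  f_x(x, y) = -2*x - 1, f_y(x, y) = 4*y.
  f_x(P) = 1, f_y(P) = 12 (gradient nonzero, so P is smooth).
Step 3: tangent line at P: 1·(x − -1) + 12·(y − 3) = 0.
Expanding: x + 12*y - 35 = 0.


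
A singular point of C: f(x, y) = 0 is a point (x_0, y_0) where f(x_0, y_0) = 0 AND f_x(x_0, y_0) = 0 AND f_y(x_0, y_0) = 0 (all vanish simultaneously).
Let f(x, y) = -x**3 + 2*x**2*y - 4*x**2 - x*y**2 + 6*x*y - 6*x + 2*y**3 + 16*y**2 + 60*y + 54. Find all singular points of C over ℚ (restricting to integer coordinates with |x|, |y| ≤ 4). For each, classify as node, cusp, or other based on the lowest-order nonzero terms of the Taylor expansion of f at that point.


Singular points: {(-3, -3)}; classification: node.

Compute partial derivatives:
  f_x = -3*x**2 + 4*x*y - 8*x - y**2 + 6*y - 6.
  f_y = 2*x**2 - 2*x*y + 6*x + 6*y**2 + 32*y + 60.
Scan x_0 ∈ {−4, ..., 4}. For each x_0, f_y(x_0, y) is a polynomial in y; find its integer roots y ∈ {−4, ..., 4}, then test f_x and f at those candidates.
  x = -4: f_y(-4, y) = 6*y**2 + 40*y + 68; no integer root y with |y| ≤ 4.
  x = -3: f_y(-3, y) = 6*y**2 + 38*y + 60; vanishes at y ∈ {-3}. (-3, -3): f_x = 0, f = 0 — SINGULAR.
  x = -2: f_y(-2, y) = 6*y**2 + 36*y + 56; no integer root y with |y| ≤ 4.
  x = -1: f_y(-1, y) = 6*y**2 + 34*y + 56; no integer root y with |y| ≤ 4.
  x = 0: f_y(0, y) = 6*y**2 + 32*y + 60; no integer root y with |y| ≤ 4.
  x = 1: f_y(1, y) = 6*y**2 + 30*y + 68; no integer root y with |y| ≤ 4.
  x = 2: f_y(2, y) = 6*y**2 + 28*y + 80; no integer root y with |y| ≤ 4.
  x = 3: f_y(3, y) = 6*y**2 + 26*y + 96; no integer root y with |y| ≤ 4.
  x = 4: f_y(4, y) = 6*y**2 + 24*y + 116; no integer root y with |y| ≤ 4.
Only singular point on the grid: (-3, -3).
Classify: substitute x = -3 + u, y = -3 + v and expand: f = -u**3 + 2*u**2*v - u**2 - u*v**2 + 2*v**3 + v**2.
No constant or linear terms (consistent with a singular point). Quadratic part: -u**2 + v**2. Cubic part: -u**3 + 2*u**2*v - u*v**2 + 2*v**3.
The quadratic part v**2 - u**2 = (v − u)(v + u) splits into two distinct linear factors, so there are two distinct tangent lines y − -3 = ±(x − -3) — this is a node (ordinary double point).
Classification: node.


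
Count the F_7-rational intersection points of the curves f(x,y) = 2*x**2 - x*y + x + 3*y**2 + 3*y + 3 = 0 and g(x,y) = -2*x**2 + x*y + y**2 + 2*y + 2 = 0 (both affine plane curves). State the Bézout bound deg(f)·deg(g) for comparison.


Common zeros: {(4, 2)}; count = 1; Bézout bound = 4.

deg(f) = 2, deg(g) = 2, so Bézout bound = 4.
Scan x ∈ F_7. For each x, list the y ∈ F_7 with f(x, y) ≡ 0 and those with g(x, y) ≡ 0 (mod 7); the common zeros in that column are the intersection.
  x = 0: f ≡ 0 at y ∈ {2, 4}; g ≡ 0 at y ∈ ∅; common: ∅.
  x = 1: f ≡ 0 at y ∈ {5, 6}; g ≡ 0 at y ∈ {0, 4}; common: ∅.
  x = 2: f ≡ 0 at y ∈ ∅; g ≡ 0 at y ∈ ∅; common: ∅.
  x = 3: f ≡ 0 at y ∈ ∅; g ≡ 0 at y ∈ ∅; common: ∅.
  x = 4: f ≡ 0 at y ∈ {2, 3}; g ≡ 0 at y ∈ {2, 6}; common: {2}.
  x = 5: f ≡ 0 at y ∈ {4, 6}; g ≡ 0 at y ∈ ∅; common: ∅.
  x = 6: f ≡ 0 at y ∈ ∅; g ≡ 0 at y ∈ {0, 6}; common: ∅.
Collecting: common zeros = {(4, 2)}, so the count is 1.
Comparison with the Bézout bound: 1 ≤ 4 = deg(f)·deg(g), as expected for curves with no common component (the affine F_7-count falls short of the bound because intersections may lie at infinity, over extension fields, or carry multiplicity).


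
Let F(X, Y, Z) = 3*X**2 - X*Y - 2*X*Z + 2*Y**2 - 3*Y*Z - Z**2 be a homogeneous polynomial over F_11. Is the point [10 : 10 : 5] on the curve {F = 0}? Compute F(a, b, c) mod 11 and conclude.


F(10,10,5) ≡ 4 (mod 11); P is NOT on the curve.

Evaluate F(10, 10, 5) term-by-term (mod 11).
  3*X**2 ↦ 3·100·1·1 = 300
  -X*Y ↦ -1·10·10·1 = -100
  -2*X*Z ↦ -2·10·1·5 = -100
  2*Y**2 ↦ 2·1·100·1 = 200
  -3*Y*Z ↦ -3·1·10·5 = -150
  -Z**2 ↦ -1·1·1·25 = -25
Sum: F(10, 10, 5) = (300) + (-100) + (-100) + (200) + (-150) + (-25) = 125.
Reducing mod 11: 125 ≡ 4 (mod 11).
Since F(a, b, c) ≡ 4 ≠ 0 (mod 11), P does NOT lie on the curve.


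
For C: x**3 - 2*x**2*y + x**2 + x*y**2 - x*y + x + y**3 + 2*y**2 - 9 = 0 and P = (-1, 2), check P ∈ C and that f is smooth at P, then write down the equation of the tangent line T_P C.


Tangent line at P: 12*x + 15*y - 18 = 0.

Step 1: f(-1, 2) = 0, so P lies on C.
Step 2: partial derivatives
  f_x(x, y) = 3*x**2 - 4*x*y + 2*x + y**2 - y + 1, f_y(x, y) = -2*x**2 + 2*x*y - x + 3*y**2 + 4*y.
  f_x(P) = 12, f_y(P) = 15 (gradient nonzero, so P is smooth).
Step 3: tangent line at P: 12·(x − -1) + 15·(y − 2) = 0.
Expanding: 12*x + 15*y - 18 = 0.


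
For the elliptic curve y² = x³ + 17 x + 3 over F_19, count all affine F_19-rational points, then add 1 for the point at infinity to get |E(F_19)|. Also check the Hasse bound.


Affine points = {(2, 8), (2, 11), (3, 9), (3, 10), (5, 2), (5, 17), (6, 6), (6, 13), (7, 3), (7, 16), (8, 9), (8, 10), (9, 7), (9, 12), (11, 1), (11, 18), (12, 4), (12, 15), (15, 2), (15, 17), (16, 1), (16, 18), (18, 2), (18, 17)}; affine count = 24; |E(F_19)| = 25.

Discriminant check: Δ ∝ 4a³ + 27b² = 4·17³ + 27·3² = 4·4913 + 27·9 ≡ 2 (mod 19). Nonzero ⇒ E is nonsingular.
For each x ∈ F_19, compute rhs = x³ + 17·x + 3 mod 19, then count y ∈ F_19 with y² ≡ rhs.
  x = 0: rhs = 3, matching y values: none (0 points).
  x = 1: rhs = 2, matching y values: none (0 points).
  x = 2: rhs = 7, matching y values: 8, 11 (2 points).
  x = 3: rhs = 5, matching y values: 9, 10 (2 points).
  x = 4: rhs = 2, matching y values: none (0 points).
  x = 5: rhs = 4, matching y values: 2, 17 (2 points).
  x = 6: rhs = 17, matching y values: 6, 13 (2 points).
  x = 7: rhs = 9, matching y values: 3, 16 (2 points).
  x = 8: rhs = 5, matching y values: 9, 10 (2 points).
  x = 9: rhs = 11, matching y values: 7, 12 (2 points).
  x = 10: rhs = 14, matching y values: none (0 points).
  x = 11: rhs = 1, matching y values: 1, 18 (2 points).
  x = 12: rhs = 16, matching y values: 4, 15 (2 points).
  x = 13: rhs = 8, matching y values: none (0 points).
  x = 14: rhs = 2, matching y values: none (0 points).
  x = 15: rhs = 4, matching y values: 2, 17 (2 points).
  x = 16: rhs = 1, matching y values: 1, 18 (2 points).
  x = 17: rhs = 18, matching y values: none (0 points).
  x = 18: rhs = 4, matching y values: 2, 17 (2 points).
Total affine count: 24.
Full point count |E(F_19)| = 24 + 1 = 25.
Hasse bound: |25 − (19+1)| = |5| = 5 ≤ 2√19 ≈ 8.7178 ✓.


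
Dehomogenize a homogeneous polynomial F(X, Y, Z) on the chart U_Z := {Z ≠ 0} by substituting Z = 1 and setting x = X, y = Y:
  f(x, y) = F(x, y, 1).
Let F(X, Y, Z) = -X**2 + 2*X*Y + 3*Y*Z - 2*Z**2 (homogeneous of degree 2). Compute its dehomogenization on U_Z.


f(x, y) = -x**2 + 2*x*y + 3*y - 2

On U_Z we set Z = 1. Each monomial c·X^i·Y^j·Z^k in F becomes c·x^i·y^j·1^k = c·x^i·y^j.
Substituting Z = 1: F(X, Y, 1) = -x**2 + 2*x*y + 3*y - 2.
Note: deg(f) ≤ deg(F) = 2; strict inequality happens when F is divisible by Z (lost terms).


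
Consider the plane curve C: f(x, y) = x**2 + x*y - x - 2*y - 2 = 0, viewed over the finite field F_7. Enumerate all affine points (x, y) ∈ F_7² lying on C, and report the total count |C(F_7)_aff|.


Affine F_7-points: {(0, 6), (1, 5), (2, 0), (2, 1), (2, 2), (2, 3), (2, 4), (2, 5), (2, 6), (3, 3), (4, 2), (5, 1), (6, 0)}; count = 13.

For each of the 49 pairs (x, y) ∈ F_7², evaluate f(x, y) mod 7. Record the zeros.
  x = 0: [0↦5, 1↦3, 2↦1, 3↦6, 4↦4, 5↦2, 6↦0]  zeros at y ∈ {6}
  x = 1: [0↦5, 1↦4, 2↦3, 3↦2, 4↦1, 5↦0, 6↦6]  zeros at y ∈ {5}
  x = 2: [0↦0, 1↦0, 2↦0, 3↦0, 4↦0, 5↦0, 6↦0]  zeros at y ∈ {0, 1, 2, 3, 4, 5, 6}
  x = 3: [0↦4, 1↦5, 2↦6, 3↦0, 4↦1, 5↦2, 6↦3]  zeros at y ∈ {3}
  x = 4: [0↦3, 1↦5, 2↦0, 3↦2, 4↦4, 5↦6, 6↦1]  zeros at y ∈ {2}
  x = 5: [0↦4, 1↦0, 2↦3, 3↦6, 4↦2, 5↦5, 6↦1]  zeros at y ∈ {1}
  x = 6: [0↦0, 1↦4, 2↦1, 3↦5, 4↦2, 5↦6, 6↦3]  zeros at y ∈ {0}
Collecting zeros: affine points = {(0, 6), (1, 5), (2, 0), (2, 1), (2, 2), (2, 3), (2, 4), (2, 5), (2, 6), (3, 3), (4, 2), (5, 1), (6, 0)}.
Total count |C(F_7)_aff| = 13.


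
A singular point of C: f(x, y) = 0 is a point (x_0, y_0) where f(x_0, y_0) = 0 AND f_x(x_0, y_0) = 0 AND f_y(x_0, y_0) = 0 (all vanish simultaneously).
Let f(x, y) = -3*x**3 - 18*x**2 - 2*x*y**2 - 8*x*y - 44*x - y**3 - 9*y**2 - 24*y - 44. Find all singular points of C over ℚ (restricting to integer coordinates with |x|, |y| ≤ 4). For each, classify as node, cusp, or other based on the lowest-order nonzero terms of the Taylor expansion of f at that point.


Singular points: {(-2, -2)}; classification: cusp.

Compute partial derivatives:
  f_x = -9*x**2 - 36*x - 2*y**2 - 8*y - 44.
  f_y = -4*x*y - 8*x - 3*y**2 - 18*y - 24.
Scan x_0 ∈ {−4, ..., 4}. For each x_0, f_y(x_0, y) is a polynomial in y; find its integer roots y ∈ {−4, ..., 4}, then test f_x and f at those candidates.
  x = -4: f_y(-4, y) = -3*y**2 - 2*y + 8; vanishes at y ∈ {-2}. (-4, -2): f_x = -36 ≠ 0.
  x = -3: f_y(-3, y) = -3*y**2 - 6*y; vanishes at y ∈ {-2, 0}. (-3, -2): f_x = -9 ≠ 0; (-3, 0): f_x = -17 ≠ 0.
  x = -2: f_y(-2, y) = -3*y**2 - 10*y - 8; vanishes at y ∈ {-2}. (-2, -2): f_x = 0, f = 0 — SINGULAR.
  x = -1: f_y(-1, y) = -3*y**2 - 14*y - 16; vanishes at y ∈ {-2}. (-1, -2): f_x = -9 ≠ 0.
  x = 0: f_y(0, y) = -3*y**2 - 18*y - 24; vanishes at y ∈ {-4, -2}. (0, -4): f_x = -44 ≠ 0; (0, -2): f_x = -36 ≠ 0.
  x = 1: f_y(1, y) = -3*y**2 - 22*y - 32; vanishes at y ∈ {-2}. (1, -2): f_x = -81 ≠ 0.
  x = 2: f_y(2, y) = -3*y**2 - 26*y - 40; vanishes at y ∈ {-2}. (2, -2): f_x = -144 ≠ 0.
  x = 3: f_y(3, y) = -3*y**2 - 30*y - 48; vanishes at y ∈ {-2}. (3, -2): f_x = -225 ≠ 0.
  x = 4: f_y(4, y) = -3*y**2 - 34*y - 56; vanishes at y ∈ {-2}. (4, -2): f_x = -324 ≠ 0.
Only singular point on the grid: (-2, -2).
Classify: substitute x = -2 + u, y = -2 + v and expand: f = -3*u**3 - 2*u*v**2 - v**3 + v**2.
No constant or linear terms (consistent with a singular point). Quadratic part: v**2. Cubic part: -3*u**3 - 2*u*v**2 - v**3.
The quadratic part v**2 is a perfect square, so there is a single (double) tangent line v = 0, i.e. y = -2. Restricting the cubic part to that line (v = 0) leaves -3*u**3 ≠ 0, so f is not divisible by v and the branch is v² ≈ 3*u**3 to lowest order — this is a cusp.
Classification: cusp.


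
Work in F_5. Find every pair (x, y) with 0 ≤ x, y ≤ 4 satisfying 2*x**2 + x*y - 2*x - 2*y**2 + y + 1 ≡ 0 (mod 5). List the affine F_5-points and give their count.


Affine F_5-points: {(0, 1), (0, 2), (2, 0), (2, 4), (3, 1), (4, 0)}; count = 6.

For each of the 25 pairs (x, y) ∈ F_5², evaluate f(x, y) mod 5. Record the zeros.
  x = 0: [0↦1, 1↦0, 2↦0, 3↦1, 4↦3]  zeros at y ∈ {1, 2}
  x = 1: [0↦1, 1↦1, 2↦2, 3↦4, 4↦2]  zeros at y ∈ ∅
  x = 2: [0↦0, 1↦1, 2↦3, 3↦1, 4↦0]  zeros at y ∈ {0, 4}
  x = 3: [0↦3, 1↦0, 2↦3, 3↦2, 4↦2]  zeros at y ∈ {1}
  x = 4: [0↦0, 1↦3, 2↦2, 3↦2, 4↦3]  zeros at y ∈ {0}
Collecting zeros: affine points = {(0, 1), (0, 2), (2, 0), (2, 4), (3, 1), (4, 0)}.
Total count |C(F_5)_aff| = 6.


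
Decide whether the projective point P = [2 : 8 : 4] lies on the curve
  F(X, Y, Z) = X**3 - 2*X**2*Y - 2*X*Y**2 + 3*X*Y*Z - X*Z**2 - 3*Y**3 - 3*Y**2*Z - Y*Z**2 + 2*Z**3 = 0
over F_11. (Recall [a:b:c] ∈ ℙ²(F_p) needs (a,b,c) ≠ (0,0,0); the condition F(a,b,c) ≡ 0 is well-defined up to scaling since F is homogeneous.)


F(2,8,4) ≡ 8 (mod 11); P is NOT on the curve.

Evaluate F(2, 8, 4) term-by-term (mod 11).
  X**3 ↦ 1·8·1·1 = 8
  -2*X**2*Y ↦ -2·4·8·1 = -64
  -2*X*Y**2 ↦ -2·2·64·1 = -256
  3*X*Y*Z ↦ 3·2·8·4 = 192
  -X*Z**2 ↦ -1·2·1·16 = -32
  -3*Y**3 ↦ -3·1·512·1 = -1536
  -3*Y**2*Z ↦ -3·1·64·4 = -768
  -Y*Z**2 ↦ -1·1·8·16 = -128
  2*Z**3 ↦ 2·1·1·64 = 128
Sum: F(2, 8, 4) = (8) + (-64) + (-256) + (192) + (-32) + (-1536) + (-768) + (-128) + (128) = -2456.
Reducing mod 11: -2456 ≡ 8 (mod 11).
Since F(a, b, c) ≡ 8 ≠ 0 (mod 11), P does NOT lie on the curve.


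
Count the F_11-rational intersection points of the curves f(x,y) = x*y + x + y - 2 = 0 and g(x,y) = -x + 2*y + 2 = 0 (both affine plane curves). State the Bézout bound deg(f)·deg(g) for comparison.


Common zeros: {(2, 0), (8, 3)}; count = 2; Bézout bound = 2.

deg(f) = 2, deg(g) = 1, so Bézout bound = 2.
Scan x ∈ F_11. For each x, list the y ∈ F_11 with f(x, y) ≡ 0 and those with g(x, y) ≡ 0 (mod 11); the common zeros in that column are the intersection.
  x = 0: f ≡ 0 at y ∈ {2}; g ≡ 0 at y ∈ {10}; common: ∅.
  x = 1: f ≡ 0 at y ∈ {6}; g ≡ 0 at y ∈ {5}; common: ∅.
  x = 2: f ≡ 0 at y ∈ {0}; g ≡ 0 at y ∈ {0}; common: {0}.
  x = 3: f ≡ 0 at y ∈ {8}; g ≡ 0 at y ∈ {6}; common: ∅.
  x = 4: f ≡ 0 at y ∈ {4}; g ≡ 0 at y ∈ {1}; common: ∅.
  x = 5: f ≡ 0 at y ∈ {5}; g ≡ 0 at y ∈ {7}; common: ∅.
  x = 6: f ≡ 0 at y ∈ {1}; g ≡ 0 at y ∈ {2}; common: ∅.
  x = 7: f ≡ 0 at y ∈ {9}; g ≡ 0 at y ∈ {8}; common: ∅.
  x = 8: f ≡ 0 at y ∈ {3}; g ≡ 0 at y ∈ {3}; common: {3}.
  x = 9: f ≡ 0 at y ∈ {7}; g ≡ 0 at y ∈ {9}; common: ∅.
  x = 10: f ≡ 0 at y ∈ ∅; g ≡ 0 at y ∈ {4}; common: ∅.
Collecting: common zeros = {(2, 0), (8, 3)}, so the count is 2.
Comparison with the Bézout bound: 2 ≤ 2 = deg(f)·deg(g), as expected for curves with no common component (the bound is attained).


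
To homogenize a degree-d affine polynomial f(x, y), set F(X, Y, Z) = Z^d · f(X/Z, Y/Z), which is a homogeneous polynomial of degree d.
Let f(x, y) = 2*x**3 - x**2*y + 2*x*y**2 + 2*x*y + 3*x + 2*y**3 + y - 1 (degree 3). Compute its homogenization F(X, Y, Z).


F(X, Y, Z) = 2*X**3 - X**2*Y + 2*X*Y**2 + 2*X*Y*Z + 3*X*Z**2 + 2*Y**3 + Y*Z**2 - Z**3

deg(f) = 3.
Substitute x = X/Z, y = Y/Z into f, then multiply by Z^3.
  monomial 2·x^3·y^0 ↦ 2·X^3·Y^0·Z^0.
  monomial -1·x^2·y^1 ↦ -1·X^2·Y^1·Z^0.
  monomial 2·x^1·y^2 ↦ 2·X^1·Y^2·Z^0.
  monomial 2·x^1·y^1 ↦ 2·X^1·Y^1·Z^1.
  monomial 3·x^1·y^0 ↦ 3·X^1·Y^0·Z^2.
  monomial 2·x^0·y^3 ↦ 2·X^0·Y^3·Z^0.
  monomial 1·x^0·y^1 ↦ 1·X^0·Y^1·Z^2.
  monomial -1·x^0·y^0 ↦ -1·X^0·Y^0·Z^3.
Collecting: F(X, Y, Z) = 2*X**3 - X**2*Y + 2*X*Y**2 + 2*X*Y*Z + 3*X*Z**2 + 2*Y**3 + Y*Z**2 - Z**3.


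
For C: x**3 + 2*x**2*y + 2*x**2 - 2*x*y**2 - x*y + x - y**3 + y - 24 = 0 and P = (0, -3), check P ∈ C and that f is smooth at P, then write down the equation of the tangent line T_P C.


Tangent line at P: -14*x - 26*y - 78 = 0.

Step 1: f(0, -3) = 0, so P lies on C.
Step 2: partial derivatives
  f_x(x, y) = 3*x**2 + 4*x*y + 4*x - 2*y**2 - y + 1, f_y(x, y) = 2*x**2 - 4*x*y - x - 3*y**2 + 1.
  f_x(P) = -14, f_y(P) = -26 (gradient nonzero, so P is smooth).
Step 3: tangent line at P: -14·(x − 0) + -26·(y − -3) = 0.
Expanding: -14*x - 26*y - 78 = 0.


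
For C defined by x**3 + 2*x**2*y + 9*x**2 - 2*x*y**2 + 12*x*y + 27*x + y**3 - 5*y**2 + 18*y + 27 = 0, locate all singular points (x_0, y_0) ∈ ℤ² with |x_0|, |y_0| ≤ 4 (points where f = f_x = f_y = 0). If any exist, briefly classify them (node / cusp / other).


Singular points: {(-3, 0)}; classification: cusp.

Compute partial derivatives:
  f_x = 3*x**2 + 4*x*y + 18*x - 2*y**2 + 12*y + 27.
  f_y = 2*x**2 - 4*x*y + 12*x + 3*y**2 - 10*y + 18.
Scan x_0 ∈ {−4, ..., 4}. For each x_0, f_y(x_0, y) is a polynomial in y; find its integer roots y ∈ {−4, ..., 4}, then test f_x and f at those candidates.
  x = -4: f_y(-4, y) = 3*y**2 + 6*y + 2; no integer root y with |y| ≤ 4.
  x = -3: f_y(-3, y) = 3*y**2 + 2*y; vanishes at y ∈ {0}. (-3, 0): f_x = 0, f = 0 — SINGULAR.
  x = -2: f_y(-2, y) = 3*y**2 - 2*y + 2; no integer root y with |y| ≤ 4.
  x = -1: f_y(-1, y) = 3*y**2 - 6*y + 8; no integer root y with |y| ≤ 4.
  x = 0: f_y(0, y) = 3*y**2 - 10*y + 18; no integer root y with |y| ≤ 4.
  x = 1: f_y(1, y) = 3*y**2 - 14*y + 32; no integer root y with |y| ≤ 4.
  x = 2: f_y(2, y) = 3*y**2 - 18*y + 50; no integer root y with |y| ≤ 4.
  x = 3: f_y(3, y) = 3*y**2 - 22*y + 72; no integer root y with |y| ≤ 4.
  x = 4: f_y(4, y) = 3*y**2 - 26*y + 98; no integer root y with |y| ≤ 4.
Only singular point on the grid: (-3, 0).
Classify: substitute x = -3 + u, y = 0 + v and expand: f = u**3 + 2*u**2*v - 2*u*v**2 + v**3 + v**2.
No constant or linear terms (consistent with a singular point). Quadratic part: v**2. Cubic part: u**3 + 2*u**2*v - 2*u*v**2 + v**3.
The quadratic part v**2 is a perfect square, so there is a single (double) tangent line v = 0, i.e. y = 0. Restricting the cubic part to that line (v = 0) leaves u**3 ≠ 0, so f is not divisible by v and the branch is v² ≈ -u**3 to lowest order — this is a cusp.
Classification: cusp.


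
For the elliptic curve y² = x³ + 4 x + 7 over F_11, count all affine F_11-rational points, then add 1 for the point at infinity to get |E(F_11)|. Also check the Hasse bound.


Affine points = {(1, 1), (1, 10), (2, 1), (2, 10), (5, 3), (5, 8), (6, 4), (6, 7), (7, 2), (7, 9), (8, 1), (8, 10)}; affine count = 12; |E(F_11)| = 13.

Discriminant check: Δ ∝ 4a³ + 27b² = 4·4³ + 27·7² = 4·64 + 27·49 ≡ 6 (mod 11). Nonzero ⇒ E is nonsingular.
For each x ∈ F_11, compute rhs = x³ + 4·x + 7 mod 11, then count y ∈ F_11 with y² ≡ rhs.
  x = 0: rhs = 7, matching y values: none (0 points).
  x = 1: rhs = 1, matching y values: 1, 10 (2 points).
  x = 2: rhs = 1, matching y values: 1, 10 (2 points).
  x = 3: rhs = 2, matching y values: none (0 points).
  x = 4: rhs = 10, matching y values: none (0 points).
  x = 5: rhs = 9, matching y values: 3, 8 (2 points).
  x = 6: rhs = 5, matching y values: 4, 7 (2 points).
  x = 7: rhs = 4, matching y values: 2, 9 (2 points).
  x = 8: rhs = 1, matching y values: 1, 10 (2 points).
  x = 9: rhs = 2, matching y values: none (0 points).
  x = 10: rhs = 2, matching y values: none (0 points).
Total affine count: 12.
Full point count |E(F_11)| = 12 + 1 = 13.
Hasse bound: |13 − (11+1)| = |1| = 1 ≤ 2√11 ≈ 6.6332 ✓.


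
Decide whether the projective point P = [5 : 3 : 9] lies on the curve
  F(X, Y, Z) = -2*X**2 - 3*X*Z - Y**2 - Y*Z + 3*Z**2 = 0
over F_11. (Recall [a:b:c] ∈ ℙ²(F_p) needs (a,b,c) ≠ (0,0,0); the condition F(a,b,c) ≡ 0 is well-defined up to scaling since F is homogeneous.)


F(5,3,9) ≡ 0 (mod 11); P is on the curve.

Evaluate F(5, 3, 9) term-by-term (mod 11).
  -2*X**2 ↦ -2·25·1·1 = -50
  -3*X*Z ↦ -3·5·1·9 = -135
  -Y**2 ↦ -1·1·9·1 = -9
  -Y*Z ↦ -1·1·3·9 = -27
  3*Z**2 ↦ 3·1·1·81 = 243
Sum: F(5, 3, 9) = (-50) + (-135) + (-9) + (-27) + (243) = 22.
Reducing mod 11: 22 ≡ 0 (mod 11).
Since F(a, b, c) ≡ 0 (mod 11), P lies on the curve.


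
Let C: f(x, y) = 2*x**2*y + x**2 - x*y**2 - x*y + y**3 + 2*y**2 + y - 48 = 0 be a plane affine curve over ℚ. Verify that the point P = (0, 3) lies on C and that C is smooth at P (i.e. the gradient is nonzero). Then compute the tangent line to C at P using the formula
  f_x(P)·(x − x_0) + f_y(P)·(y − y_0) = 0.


Tangent line at P: -12*x + 40*y - 120 = 0.

Step 1: f(0, 3) = 0, so P lies on C.
Step 2: partial derivatives
  f_x(x, y) = 4*x*y + 2*x - y**2 - y, f_y(x, y) = 2*x**2 - 2*x*y - x + 3*y**2 + 4*y + 1.
  f_x(P) = -12, f_y(P) = 40 (gradient nonzero, so P is smooth).
Step 3: tangent line at P: -12·(x − 0) + 40·(y − 3) = 0.
Expanding: -12*x + 40*y - 120 = 0.


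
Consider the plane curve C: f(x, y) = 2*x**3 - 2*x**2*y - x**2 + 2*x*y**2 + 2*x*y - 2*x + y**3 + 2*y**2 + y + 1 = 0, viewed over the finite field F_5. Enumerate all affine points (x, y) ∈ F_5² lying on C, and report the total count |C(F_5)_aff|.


Affine F_5-points: {(0, 1), (1, 0), (2, 2), (3, 0), (4, 0)}; count = 5.

For each of the 25 pairs (x, y) ∈ F_5², evaluate f(x, y) mod 5. Record the zeros.
  x = 0: [0↦1, 1↦0, 2↦4, 3↦4, 4↦1]  zeros at y ∈ {1}
  x = 1: [0↦0, 1↦1, 2↦1, 3↦1, 4↦2]  zeros at y ∈ {0}
  x = 2: [0↦4, 1↦3, 2↦0, 3↦1, 4↦2]  zeros at y ∈ {2}
  x = 3: [0↦0, 1↦3, 2↦3, 3↦1, 4↦3]  zeros at y ∈ {0}
  x = 4: [0↦0, 1↦3, 2↦2, 3↦3, 4↦2]  zeros at y ∈ {0}
Collecting zeros: affine points = {(0, 1), (1, 0), (2, 2), (3, 0), (4, 0)}.
Total count |C(F_5)_aff| = 5.


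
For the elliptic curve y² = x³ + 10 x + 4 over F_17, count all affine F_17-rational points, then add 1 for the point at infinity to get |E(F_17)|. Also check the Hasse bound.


Affine points = {(0, 2), (0, 15), (1, 7), (1, 10), (2, 7), (2, 10), (5, 3), (5, 14), (6, 5), (6, 12), (7, 3), (7, 14), (8, 1), (8, 16), (10, 4), (10, 13), (11, 0), (12, 4), (12, 13), (13, 6), (13, 11), (14, 7), (14, 10)}; affine count = 23; |E(F_17)| = 24.

Discriminant check: Δ ∝ 4a³ + 27b² = 4·10³ + 27·4² = 4·1000 + 27·16 ≡ 12 (mod 17). Nonzero ⇒ E is nonsingular.
For each x ∈ F_17, compute rhs = x³ + 10·x + 4 mod 17, then count y ∈ F_17 with y² ≡ rhs.
  x = 0: rhs = 4, matching y values: 2, 15 (2 points).
  x = 1: rhs = 15, matching y values: 7, 10 (2 points).
  x = 2: rhs = 15, matching y values: 7, 10 (2 points).
  x = 3: rhs = 10, matching y values: none (0 points).
  x = 4: rhs = 6, matching y values: none (0 points).
  x = 5: rhs = 9, matching y values: 3, 14 (2 points).
  x = 6: rhs = 8, matching y values: 5, 12 (2 points).
  x = 7: rhs = 9, matching y values: 3, 14 (2 points).
  x = 8: rhs = 1, matching y values: 1, 16 (2 points).
  x = 9: rhs = 7, matching y values: none (0 points).
  x = 10: rhs = 16, matching y values: 4, 13 (2 points).
  x = 11: rhs = 0, matching y values: 0 (1 points).
  x = 12: rhs = 16, matching y values: 4, 13 (2 points).
  x = 13: rhs = 2, matching y values: 6, 11 (2 points).
  x = 14: rhs = 15, matching y values: 7, 10 (2 points).
  x = 15: rhs = 10, matching y values: none (0 points).
  x = 16: rhs = 10, matching y values: none (0 points).
Total affine count: 23.
Full point count |E(F_17)| = 23 + 1 = 24.
Hasse bound: |24 − (17+1)| = |6| = 6 ≤ 2√17 ≈ 8.2462 ✓.


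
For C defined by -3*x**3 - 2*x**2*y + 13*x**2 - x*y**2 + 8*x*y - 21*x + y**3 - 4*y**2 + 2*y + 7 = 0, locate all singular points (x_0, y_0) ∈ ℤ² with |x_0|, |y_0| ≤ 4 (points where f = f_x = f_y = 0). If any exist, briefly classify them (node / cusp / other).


Singular points: {(1, 2)}; classification: cusp.

Compute partial derivatives:
  f_x = -9*x**2 - 4*x*y + 26*x - y**2 + 8*y - 21.
  f_y = -2*x**2 - 2*x*y + 8*x + 3*y**2 - 8*y + 2.
Scan x_0 ∈ {−4, ..., 4}. For each x_0, f_y(x_0, y) is a polynomial in y; find its integer roots y ∈ {−4, ..., 4}, then test f_x and f at those candidates.
  x = -4: f_y(-4, y) = 3*y**2 - 62; no integer root y with |y| ≤ 4.
  x = -3: f_y(-3, y) = 3*y**2 - 2*y - 40; vanishes at y ∈ {4}. (-3, 4): f_x = -116 ≠ 0.
  x = -2: f_y(-2, y) = 3*y**2 - 4*y - 22; no integer root y with |y| ≤ 4.
  x = -1: f_y(-1, y) = 3*y**2 - 6*y - 8; no integer root y with |y| ≤ 4.
  x = 0: f_y(0, y) = 3*y**2 - 8*y + 2; no integer root y with |y| ≤ 4.
  x = 1: f_y(1, y) = 3*y**2 - 10*y + 8; vanishes at y ∈ {2}. (1, 2): f_x = 0, f = 0 — SINGULAR.
  x = 2: f_y(2, y) = 3*y**2 - 12*y + 10; no integer root y with |y| ≤ 4.
  x = 3: f_y(3, y) = 3*y**2 - 14*y + 8; vanishes at y ∈ {4}. (3, 4): f_x = -56 ≠ 0.
  x = 4: f_y(4, y) = 3*y**2 - 16*y + 2; no integer root y with |y| ≤ 4.
Only singular point on the grid: (1, 2).
Classify: substitute x = 1 + u, y = 2 + v and expand: f = -3*u**3 - 2*u**2*v - u*v**2 + v**3 + v**2.
No constant or linear terms (consistent with a singular point). Quadratic part: v**2. Cubic part: -3*u**3 - 2*u**2*v - u*v**2 + v**3.
The quadratic part v**2 is a perfect square, so there is a single (double) tangent line v = 0, i.e. y = 2. Restricting the cubic part to that line (v = 0) leaves -3*u**3 ≠ 0, so f is not divisible by v and the branch is v² ≈ 3*u**3 to lowest order — this is a cusp.
Classification: cusp.


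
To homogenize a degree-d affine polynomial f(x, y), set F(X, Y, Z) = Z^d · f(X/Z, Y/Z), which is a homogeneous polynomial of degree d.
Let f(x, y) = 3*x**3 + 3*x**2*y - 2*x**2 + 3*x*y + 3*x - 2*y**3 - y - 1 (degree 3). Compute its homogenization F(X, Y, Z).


F(X, Y, Z) = 3*X**3 + 3*X**2*Y - 2*X**2*Z + 3*X*Y*Z + 3*X*Z**2 - 2*Y**3 - Y*Z**2 - Z**3

deg(f) = 3.
Substitute x = X/Z, y = Y/Z into f, then multiply by Z^3.
  monomial 3·x^3·y^0 ↦ 3·X^3·Y^0·Z^0.
  monomial 3·x^2·y^1 ↦ 3·X^2·Y^1·Z^0.
  monomial -2·x^2·y^0 ↦ -2·X^2·Y^0·Z^1.
  monomial 3·x^1·y^1 ↦ 3·X^1·Y^1·Z^1.
  monomial 3·x^1·y^0 ↦ 3·X^1·Y^0·Z^2.
  monomial -2·x^0·y^3 ↦ -2·X^0·Y^3·Z^0.
  monomial -1·x^0·y^1 ↦ -1·X^0·Y^1·Z^2.
  monomial -1·x^0·y^0 ↦ -1·X^0·Y^0·Z^3.
Collecting: F(X, Y, Z) = 3*X**3 + 3*X**2*Y - 2*X**2*Z + 3*X*Y*Z + 3*X*Z**2 - 2*Y**3 - Y*Z**2 - Z**3.


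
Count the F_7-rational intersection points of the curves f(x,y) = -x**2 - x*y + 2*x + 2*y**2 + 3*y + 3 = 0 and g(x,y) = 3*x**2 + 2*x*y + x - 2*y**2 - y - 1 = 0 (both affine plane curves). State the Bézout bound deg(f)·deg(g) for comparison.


Common zeros: ∅; count = 0; Bézout bound = 4.

deg(f) = 2, deg(g) = 2, so Bézout bound = 4.
Scan x ∈ F_7. For each x, list the y ∈ F_7 with f(x, y) ≡ 0 and those with g(x, y) ≡ 0 (mod 7); the common zeros in that column are the intersection.
  x = 0: f ≡ 0 at y ∈ ∅; g ≡ 0 at y ∈ {5}; common: ∅.
  x = 1: f ≡ 0 at y ∈ {3}; g ≡ 0 at y ∈ {5, 6}; common: ∅.
  x = 2: f ≡ 0 at y ∈ ∅; g ≡ 0 at y ∈ {1, 4}; common: ∅.
  x = 3: f ≡ 0 at y ∈ {0}; g ≡ 0 at y ∈ ∅; common: ∅.
  x = 4: f ≡ 0 at y ∈ ∅; g ≡ 0 at y ∈ {1, 6}; common: ∅.
  x = 5: f ≡ 0 at y ∈ {3, 5}; g ≡ 0 at y ∈ ∅; common: ∅.
  x = 6: f ≡ 0 at y ∈ {0, 5}; g ≡ 0 at y ∈ ∅; common: ∅.
Collecting: common zeros = ∅, so the count is 0.
Comparison with the Bézout bound: 0 ≤ 4 = deg(f)·deg(g), as expected for curves with no common component (the affine F_7-count falls short of the bound because intersections may lie at infinity, over extension fields, or carry multiplicity).


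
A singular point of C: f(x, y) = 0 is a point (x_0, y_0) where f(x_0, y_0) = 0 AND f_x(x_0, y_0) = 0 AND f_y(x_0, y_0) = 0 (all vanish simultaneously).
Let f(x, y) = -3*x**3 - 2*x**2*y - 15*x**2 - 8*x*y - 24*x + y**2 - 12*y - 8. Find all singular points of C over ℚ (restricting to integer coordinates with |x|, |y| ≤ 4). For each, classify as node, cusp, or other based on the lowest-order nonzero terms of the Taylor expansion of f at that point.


Singular points: {(-2, 2)}; classification: node.

Compute partial derivatives:
  f_x = -9*x**2 - 4*x*y - 30*x - 8*y - 24.
  f_y = -2*x**2 - 8*x + 2*y - 12.
Scan x_0 ∈ {−4, ..., 4}. For each x_0, f_y(x_0, y) is a polynomial in y; find its integer roots y ∈ {−4, ..., 4}, then test f_x and f at those candidates.
  x = -4: f_y(-4, y) = 2*y - 12; no integer root y with |y| ≤ 4.
  x = -3: f_y(-3, y) = 2*y - 6; vanishes at y ∈ {3}. (-3, 3): f_x = -3 ≠ 0.
  x = -2: f_y(-2, y) = 2*y - 4; vanishes at y ∈ {2}. (-2, 2): f_x = 0, f = 0 — SINGULAR.
  x = -1: f_y(-1, y) = 2*y - 6; vanishes at y ∈ {3}. (-1, 3): f_x = -15 ≠ 0.
  x = 0: f_y(0, y) = 2*y - 12; no integer root y with |y| ≤ 4.
  x = 1: f_y(1, y) = 2*y - 22; no integer root y with |y| ≤ 4.
  x = 2: f_y(2, y) = 2*y - 36; no integer root y with |y| ≤ 4.
  x = 3: f_y(3, y) = 2*y - 54; no integer root y with |y| ≤ 4.
  x = 4: f_y(4, y) = 2*y - 76; no integer root y with |y| ≤ 4.
Only singular point on the grid: (-2, 2).
Classify: substitute x = -2 + u, y = 2 + v and expand: f = -3*u**3 - 2*u**2*v - u**2 + v**2.
No constant or linear terms (consistent with a singular point). Quadratic part: -u**2 + v**2. Cubic part: -3*u**3 - 2*u**2*v.
The quadratic part v**2 - u**2 = (v − u)(v + u) splits into two distinct linear factors, so there are two distinct tangent lines y − 2 = ±(x − -2) — this is a node (ordinary double point).
Classification: node.


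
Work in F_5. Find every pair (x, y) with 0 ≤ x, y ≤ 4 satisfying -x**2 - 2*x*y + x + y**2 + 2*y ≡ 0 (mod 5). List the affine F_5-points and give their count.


Affine F_5-points: {(0, 0), (0, 3), (1, 0), (3, 2), (4, 2), (4, 4)}; count = 6.

For each of the 25 pairs (x, y) ∈ F_5², evaluate f(x, y) mod 5. Record the zeros.
  x = 0: [0↦0, 1↦3, 2↦3, 3↦0, 4↦4]  zeros at y ∈ {0, 3}
  x = 1: [0↦0, 1↦1, 2↦4, 3↦4, 4↦1]  zeros at y ∈ {0}
  x = 2: [0↦3, 1↦2, 2↦3, 3↦1, 4↦1]  zeros at y ∈ ∅
  x = 3: [0↦4, 1↦1, 2↦0, 3↦1, 4↦4]  zeros at y ∈ {2}
  x = 4: [0↦3, 1↦3, 2↦0, 3↦4, 4↦0]  zeros at y ∈ {2, 4}
Collecting zeros: affine points = {(0, 0), (0, 3), (1, 0), (3, 2), (4, 2), (4, 4)}.
Total count |C(F_5)_aff| = 6.


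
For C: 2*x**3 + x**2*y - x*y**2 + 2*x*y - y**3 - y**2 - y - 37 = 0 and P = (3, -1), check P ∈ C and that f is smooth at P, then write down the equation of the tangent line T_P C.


Tangent line at P: 45*x + 19*y - 116 = 0.

Step 1: f(3, -1) = 0, so P lies on C.
Step 2: partial derivatives
  f_x(x, y) = 6*x**2 + 2*x*y - y**2 + 2*y, f_y(x, y) = x**2 - 2*x*y + 2*x - 3*y**2 - 2*y - 1.
  f_x(P) = 45, f_y(P) = 19 (gradient nonzero, so P is smooth).
Step 3: tangent line at P: 45·(x − 3) + 19·(y − -1) = 0.
Expanding: 45*x + 19*y - 116 = 0.


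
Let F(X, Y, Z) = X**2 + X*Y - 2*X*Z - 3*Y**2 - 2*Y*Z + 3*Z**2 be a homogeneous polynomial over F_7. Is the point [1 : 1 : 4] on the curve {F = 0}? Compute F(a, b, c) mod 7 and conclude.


F(1,1,4) ≡ 3 (mod 7); P is NOT on the curve.

Evaluate F(1, 1, 4) term-by-term (mod 7).
  X**2 ↦ 1·1·1·1 = 1
  X*Y ↦ 1·1·1·1 = 1
  -2*X*Z ↦ -2·1·1·4 = -8
  -3*Y**2 ↦ -3·1·1·1 = -3
  -2*Y*Z ↦ -2·1·1·4 = -8
  3*Z**2 ↦ 3·1·1·16 = 48
Sum: F(1, 1, 4) = (1) + (1) + (-8) + (-3) + (-8) + (48) = 31.
Reducing mod 7: 31 ≡ 3 (mod 7).
Since F(a, b, c) ≡ 3 ≠ 0 (mod 7), P does NOT lie on the curve.


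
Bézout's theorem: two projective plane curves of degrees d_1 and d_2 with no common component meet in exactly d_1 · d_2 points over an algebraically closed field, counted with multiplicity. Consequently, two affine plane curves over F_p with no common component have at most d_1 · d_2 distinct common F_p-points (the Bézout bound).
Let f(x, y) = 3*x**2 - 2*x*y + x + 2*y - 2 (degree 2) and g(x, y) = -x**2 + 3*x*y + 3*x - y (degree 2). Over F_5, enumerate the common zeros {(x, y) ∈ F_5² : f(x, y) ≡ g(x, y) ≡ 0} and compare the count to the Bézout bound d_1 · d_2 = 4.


Common zeros: ∅; count = 0; Bézout bound = 4.

deg(f) = 2, deg(g) = 2, so Bézout bound = 4.
Scan x ∈ F_5. For each x, list the y ∈ F_5 with f(x, y) ≡ 0 and those with g(x, y) ≡ 0 (mod 5); the common zeros in that column are the intersection.
  x = 0: f ≡ 0 at y ∈ {1}; g ≡ 0 at y ∈ {0}; common: ∅.
  x = 1: f ≡ 0 at y ∈ ∅; g ≡ 0 at y ∈ {4}; common: ∅.
  x = 2: f ≡ 0 at y ∈ {1}; g ≡ 0 at y ∈ ∅; common: ∅.
  x = 3: f ≡ 0 at y ∈ {2}; g ≡ 0 at y ∈ {0}; common: ∅.
  x = 4: f ≡ 0 at y ∈ {0}; g ≡ 0 at y ∈ {4}; common: ∅.
Collecting: common zeros = ∅, so the count is 0.
Comparison with the Bézout bound: 0 ≤ 4 = deg(f)·deg(g), as expected for curves with no common component (the affine F_5-count falls short of the bound because intersections may lie at infinity, over extension fields, or carry multiplicity).


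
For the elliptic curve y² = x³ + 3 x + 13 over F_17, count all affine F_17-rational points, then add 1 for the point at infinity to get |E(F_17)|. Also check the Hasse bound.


Affine points = {(0, 8), (0, 9), (1, 0), (3, 7), (3, 10), (4, 2), (4, 15), (5, 0), (6, 3), (6, 14), (9, 2), (9, 15), (11, 0), (12, 3), (12, 14), (15, 4), (15, 13), (16, 3), (16, 14)}; affine count = 19; |E(F_17)| = 20.

Discriminant check: Δ ∝ 4a³ + 27b² = 4·3³ + 27·13² = 4·27 + 27·169 ≡ 13 (mod 17). Nonzero ⇒ E is nonsingular.
For each x ∈ F_17, compute rhs = x³ + 3·x + 13 mod 17, then count y ∈ F_17 with y² ≡ rhs.
  x = 0: rhs = 13, matching y values: 8, 9 (2 points).
  x = 1: rhs = 0, matching y values: 0 (1 points).
  x = 2: rhs = 10, matching y values: none (0 points).
  x = 3: rhs = 15, matching y values: 7, 10 (2 points).
  x = 4: rhs = 4, matching y values: 2, 15 (2 points).
  x = 5: rhs = 0, matching y values: 0 (1 points).
  x = 6: rhs = 9, matching y values: 3, 14 (2 points).
  x = 7: rhs = 3, matching y values: none (0 points).
  x = 8: rhs = 5, matching y values: none (0 points).
  x = 9: rhs = 4, matching y values: 2, 15 (2 points).
  x = 10: rhs = 6, matching y values: none (0 points).
  x = 11: rhs = 0, matching y values: 0 (1 points).
  x = 12: rhs = 9, matching y values: 3, 14 (2 points).
  x = 13: rhs = 5, matching y values: none (0 points).
  x = 14: rhs = 11, matching y values: none (0 points).
  x = 15: rhs = 16, matching y values: 4, 13 (2 points).
  x = 16: rhs = 9, matching y values: 3, 14 (2 points).
Total affine count: 19.
Full point count |E(F_17)| = 19 + 1 = 20.
Hasse bound: |20 − (17+1)| = |2| = 2 ≤ 2√17 ≈ 8.2462 ✓.


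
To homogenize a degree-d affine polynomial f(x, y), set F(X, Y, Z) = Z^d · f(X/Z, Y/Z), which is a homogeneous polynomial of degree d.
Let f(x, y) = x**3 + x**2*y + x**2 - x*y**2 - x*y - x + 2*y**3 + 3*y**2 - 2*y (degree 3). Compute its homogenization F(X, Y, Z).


F(X, Y, Z) = X**3 + X**2*Y + X**2*Z - X*Y**2 - X*Y*Z - X*Z**2 + 2*Y**3 + 3*Y**2*Z - 2*Y*Z**2

deg(f) = 3.
Substitute x = X/Z, y = Y/Z into f, then multiply by Z^3.
  monomial 1·x^3·y^0 ↦ 1·X^3·Y^0·Z^0.
  monomial 1·x^2·y^1 ↦ 1·X^2·Y^1·Z^0.
  monomial 1·x^2·y^0 ↦ 1·X^2·Y^0·Z^1.
  monomial -1·x^1·y^2 ↦ -1·X^1·Y^2·Z^0.
  monomial -1·x^1·y^1 ↦ -1·X^1·Y^1·Z^1.
  monomial -1·x^1·y^0 ↦ -1·X^1·Y^0·Z^2.
  monomial 2·x^0·y^3 ↦ 2·X^0·Y^3·Z^0.
  monomial 3·x^0·y^2 ↦ 3·X^0·Y^2·Z^1.
  monomial -2·x^0·y^1 ↦ -2·X^0·Y^1·Z^2.
Collecting: F(X, Y, Z) = X**3 + X**2*Y + X**2*Z - X*Y**2 - X*Y*Z - X*Z**2 + 2*Y**3 + 3*Y**2*Z - 2*Y*Z**2.


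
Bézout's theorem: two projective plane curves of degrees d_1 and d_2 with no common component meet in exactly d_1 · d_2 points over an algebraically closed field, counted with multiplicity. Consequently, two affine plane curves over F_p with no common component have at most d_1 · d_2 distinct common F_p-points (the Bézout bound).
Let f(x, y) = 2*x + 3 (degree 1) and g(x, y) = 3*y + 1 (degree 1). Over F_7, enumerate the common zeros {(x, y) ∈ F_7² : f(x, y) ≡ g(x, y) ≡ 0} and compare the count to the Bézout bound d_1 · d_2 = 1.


Common zeros: {(2, 2)}; count = 1; Bézout bound = 1.

deg(f) = 1, deg(g) = 1, so Bézout bound = 1.
Scan x ∈ F_7. For each x, list the y ∈ F_7 with f(x, y) ≡ 0 and those with g(x, y) ≡ 0 (mod 7); the common zeros in that column are the intersection.
  x = 0: f ≡ 0 at y ∈ ∅; g ≡ 0 at y ∈ {2}; common: ∅.
  x = 1: f ≡ 0 at y ∈ ∅; g ≡ 0 at y ∈ {2}; common: ∅.
  x = 2: f ≡ 0 at y ∈ {0, 1, 2, 3, 4, 5, 6}; g ≡ 0 at y ∈ {2}; common: {2}.
  x = 3: f ≡ 0 at y ∈ ∅; g ≡ 0 at y ∈ {2}; common: ∅.
  x = 4: f ≡ 0 at y ∈ ∅; g ≡ 0 at y ∈ {2}; common: ∅.
  x = 5: f ≡ 0 at y ∈ ∅; g ≡ 0 at y ∈ {2}; common: ∅.
  x = 6: f ≡ 0 at y ∈ ∅; g ≡ 0 at y ∈ {2}; common: ∅.
Collecting: common zeros = {(2, 2)}, so the count is 1.
Comparison with the Bézout bound: 1 ≤ 1 = deg(f)·deg(g), as expected for curves with no common component (the bound is attained).


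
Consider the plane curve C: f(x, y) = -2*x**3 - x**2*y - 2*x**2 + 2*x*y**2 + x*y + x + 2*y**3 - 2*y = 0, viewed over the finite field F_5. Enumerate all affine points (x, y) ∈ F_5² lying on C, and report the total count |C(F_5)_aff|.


Affine F_5-points: {(0, 0), (0, 1), (0, 4), (2, 1), (3, 2), (3, 3), (4, 1)}; count = 7.

For each of the 25 pairs (x, y) ∈ F_5², evaluate f(x, y) mod 5. Record the zeros.
  x = 0: [0↦0, 1↦0, 2↦2, 3↦3, 4↦0]  zeros at y ∈ {0, 1, 4}
  x = 1: [0↦2, 1↦4, 2↦2, 3↦3, 4↦4]  zeros at y ∈ ∅
  x = 2: [0↦3, 1↦0, 2↦2, 3↦1, 4↦4]  zeros at y ∈ {1}
  x = 3: [0↦1, 1↦1, 2↦0, 3↦0, 4↦3]  zeros at y ∈ {2, 3}
  x = 4: [0↦4, 1↦0, 2↦4, 3↦3, 4↦4]  zeros at y ∈ {1}
Collecting zeros: affine points = {(0, 0), (0, 1), (0, 4), (2, 1), (3, 2), (3, 3), (4, 1)}.
Total count |C(F_5)_aff| = 7.


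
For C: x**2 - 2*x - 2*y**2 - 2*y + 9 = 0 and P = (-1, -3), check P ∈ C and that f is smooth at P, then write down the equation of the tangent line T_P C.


Tangent line at P: -4*x + 10*y + 26 = 0.

Step 1: f(-1, -3) = 0, so P lies on C.
Step 2: partial derivatives
  f_x(x, y) = 2*x - 2, f_y(x, y) = -4*y - 2.
  f_x(P) = -4, f_y(P) = 10 (gradient nonzero, so P is smooth).
Step 3: tangent line at P: -4·(x − -1) + 10·(y − -3) = 0.
Expanding: -4*x + 10*y + 26 = 0.


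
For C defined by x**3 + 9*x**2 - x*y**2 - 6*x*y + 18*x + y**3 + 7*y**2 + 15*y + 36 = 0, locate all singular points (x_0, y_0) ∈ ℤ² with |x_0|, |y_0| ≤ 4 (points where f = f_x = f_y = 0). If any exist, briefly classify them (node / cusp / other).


Singular points: {(-3, -3)}; classification: cusp.

Compute partial derivatives:
  f_x = 3*x**2 + 18*x - y**2 - 6*y + 18.
  f_y = -2*x*y - 6*x + 3*y**2 + 14*y + 15.
Scan x_0 ∈ {−4, ..., 4}. For each x_0, f_y(x_0, y) is a polynomial in y; find its integer roots y ∈ {−4, ..., 4}, then test f_x and f at those candidates.
  x = -4: f_y(-4, y) = 3*y**2 + 22*y + 39; vanishes at y ∈ {-3}. (-4, -3): f_x = 3 ≠ 0.
  x = -3: f_y(-3, y) = 3*y**2 + 20*y + 33; vanishes at y ∈ {-3}. (-3, -3): f_x = 0, f = 0 — SINGULAR.
  x = -2: f_y(-2, y) = 3*y**2 + 18*y + 27; vanishes at y ∈ {-3}. (-2, -3): f_x = 3 ≠ 0.
  x = -1: f_y(-1, y) = 3*y**2 + 16*y + 21; vanishes at y ∈ {-3}. (-1, -3): f_x = 12 ≠ 0.
  x = 0: f_y(0, y) = 3*y**2 + 14*y + 15; vanishes at y ∈ {-3}. (0, -3): f_x = 27 ≠ 0.
  x = 1: f_y(1, y) = 3*y**2 + 12*y + 9; vanishes at y ∈ {-3, -1}. (1, -3): f_x = 48 ≠ 0; (1, -1): f_x = 44 ≠ 0.
  x = 2: f_y(2, y) = 3*y**2 + 10*y + 3; vanishes at y ∈ {-3}. (2, -3): f_x = 75 ≠ 0.
  x = 3: f_y(3, y) = 3*y**2 + 8*y - 3; vanishes at y ∈ {-3}. (3, -3): f_x = 108 ≠ 0.
  x = 4: f_y(4, y) = 3*y**2 + 6*y - 9; vanishes at y ∈ {-3, 1}. (4, -3): f_x = 147 ≠ 0; (4, 1): f_x = 131 ≠ 0.
Only singular point on the grid: (-3, -3).
Classify: substitute x = -3 + u, y = -3 + v and expand: f = u**3 - u*v**2 + v**3 + v**2.
No constant or linear terms (consistent with a singular point). Quadratic part: v**2. Cubic part: u**3 - u*v**2 + v**3.
The quadratic part v**2 is a perfect square, so there is a single (double) tangent line v = 0, i.e. y = -3. Restricting the cubic part to that line (v = 0) leaves u**3 ≠ 0, so f is not divisible by v and the branch is v² ≈ -u**3 to lowest order — this is a cusp.
Classification: cusp.


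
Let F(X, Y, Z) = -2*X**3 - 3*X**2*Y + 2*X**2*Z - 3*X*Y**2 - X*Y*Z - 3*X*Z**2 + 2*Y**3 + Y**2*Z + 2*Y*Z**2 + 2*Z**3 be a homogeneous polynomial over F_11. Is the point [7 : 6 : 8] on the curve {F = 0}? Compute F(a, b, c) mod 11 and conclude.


F(7,6,8) ≡ 7 (mod 11); P is NOT on the curve.

Evaluate F(7, 6, 8) term-by-term (mod 11).
  -2*X**3 ↦ -2·343·1·1 = -686
  -3*X**2*Y ↦ -3·49·6·1 = -882
  2*X**2*Z ↦ 2·49·1·8 = 784
  -3*X*Y**2 ↦ -3·7·36·1 = -756
  -X*Y*Z ↦ -1·7·6·8 = -336
  -3*X*Z**2 ↦ -3·7·1·64 = -1344
  2*Y**3 ↦ 2·1·216·1 = 432
  Y**2*Z ↦ 1·1·36·8 = 288
  2*Y*Z**2 ↦ 2·1·6·64 = 768
  2*Z**3 ↦ 2·1·1·512 = 1024
Sum: F(7, 6, 8) = (-686) + (-882) + (784) + (-756) + (-336) + (-1344) + (432) + (288) + (768) + (1024) = -708.
Reducing mod 11: -708 ≡ 7 (mod 11).
Since F(a, b, c) ≡ 7 ≠ 0 (mod 11), P does NOT lie on the curve.


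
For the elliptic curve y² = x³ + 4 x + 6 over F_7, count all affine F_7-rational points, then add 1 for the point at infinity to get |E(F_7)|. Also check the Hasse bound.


Affine points = {(1, 2), (1, 5), (2, 1), (2, 6), (4, 3), (4, 4), (5, 2), (5, 5), (6, 1), (6, 6)}; affine count = 10; |E(F_7)| = 11.

Discriminant check: Δ ∝ 4a³ + 27b² = 4·4³ + 27·6² = 4·64 + 27·36 ≡ 3 (mod 7). Nonzero ⇒ E is nonsingular.
For each x ∈ F_7, compute rhs = x³ + 4·x + 6 mod 7, then count y ∈ F_7 with y² ≡ rhs.
  x = 0: rhs = 6, matching y values: none (0 points).
  x = 1: rhs = 4, matching y values: 2, 5 (2 points).
  x = 2: rhs = 1, matching y values: 1, 6 (2 points).
  x = 3: rhs = 3, matching y values: none (0 points).
  x = 4: rhs = 2, matching y values: 3, 4 (2 points).
  x = 5: rhs = 4, matching y values: 2, 5 (2 points).
  x = 6: rhs = 1, matching y values: 1, 6 (2 points).
Total affine count: 10.
Full point count |E(F_7)| = 10 + 1 = 11.
Hasse bound: |11 − (7+1)| = |3| = 3 ≤ 2√7 ≈ 5.2915 ✓.
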